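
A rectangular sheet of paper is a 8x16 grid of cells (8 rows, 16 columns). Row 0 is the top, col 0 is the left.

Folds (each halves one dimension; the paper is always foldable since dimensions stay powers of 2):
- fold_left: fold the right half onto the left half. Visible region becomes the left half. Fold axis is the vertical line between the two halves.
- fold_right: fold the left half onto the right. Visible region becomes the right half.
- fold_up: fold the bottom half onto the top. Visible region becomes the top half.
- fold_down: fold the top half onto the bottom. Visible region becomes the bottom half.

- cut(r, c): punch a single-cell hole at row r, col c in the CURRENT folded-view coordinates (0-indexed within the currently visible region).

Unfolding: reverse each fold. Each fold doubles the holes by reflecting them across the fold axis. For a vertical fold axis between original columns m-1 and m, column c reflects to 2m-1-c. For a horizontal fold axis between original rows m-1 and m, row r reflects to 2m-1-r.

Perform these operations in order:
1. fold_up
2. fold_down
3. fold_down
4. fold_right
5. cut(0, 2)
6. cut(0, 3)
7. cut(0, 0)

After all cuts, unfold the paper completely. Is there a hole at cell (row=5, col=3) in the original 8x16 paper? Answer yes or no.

Answer: no

Derivation:
Op 1 fold_up: fold axis h@4; visible region now rows[0,4) x cols[0,16) = 4x16
Op 2 fold_down: fold axis h@2; visible region now rows[2,4) x cols[0,16) = 2x16
Op 3 fold_down: fold axis h@3; visible region now rows[3,4) x cols[0,16) = 1x16
Op 4 fold_right: fold axis v@8; visible region now rows[3,4) x cols[8,16) = 1x8
Op 5 cut(0, 2): punch at orig (3,10); cuts so far [(3, 10)]; region rows[3,4) x cols[8,16) = 1x8
Op 6 cut(0, 3): punch at orig (3,11); cuts so far [(3, 10), (3, 11)]; region rows[3,4) x cols[8,16) = 1x8
Op 7 cut(0, 0): punch at orig (3,8); cuts so far [(3, 8), (3, 10), (3, 11)]; region rows[3,4) x cols[8,16) = 1x8
Unfold 1 (reflect across v@8): 6 holes -> [(3, 4), (3, 5), (3, 7), (3, 8), (3, 10), (3, 11)]
Unfold 2 (reflect across h@3): 12 holes -> [(2, 4), (2, 5), (2, 7), (2, 8), (2, 10), (2, 11), (3, 4), (3, 5), (3, 7), (3, 8), (3, 10), (3, 11)]
Unfold 3 (reflect across h@2): 24 holes -> [(0, 4), (0, 5), (0, 7), (0, 8), (0, 10), (0, 11), (1, 4), (1, 5), (1, 7), (1, 8), (1, 10), (1, 11), (2, 4), (2, 5), (2, 7), (2, 8), (2, 10), (2, 11), (3, 4), (3, 5), (3, 7), (3, 8), (3, 10), (3, 11)]
Unfold 4 (reflect across h@4): 48 holes -> [(0, 4), (0, 5), (0, 7), (0, 8), (0, 10), (0, 11), (1, 4), (1, 5), (1, 7), (1, 8), (1, 10), (1, 11), (2, 4), (2, 5), (2, 7), (2, 8), (2, 10), (2, 11), (3, 4), (3, 5), (3, 7), (3, 8), (3, 10), (3, 11), (4, 4), (4, 5), (4, 7), (4, 8), (4, 10), (4, 11), (5, 4), (5, 5), (5, 7), (5, 8), (5, 10), (5, 11), (6, 4), (6, 5), (6, 7), (6, 8), (6, 10), (6, 11), (7, 4), (7, 5), (7, 7), (7, 8), (7, 10), (7, 11)]
Holes: [(0, 4), (0, 5), (0, 7), (0, 8), (0, 10), (0, 11), (1, 4), (1, 5), (1, 7), (1, 8), (1, 10), (1, 11), (2, 4), (2, 5), (2, 7), (2, 8), (2, 10), (2, 11), (3, 4), (3, 5), (3, 7), (3, 8), (3, 10), (3, 11), (4, 4), (4, 5), (4, 7), (4, 8), (4, 10), (4, 11), (5, 4), (5, 5), (5, 7), (5, 8), (5, 10), (5, 11), (6, 4), (6, 5), (6, 7), (6, 8), (6, 10), (6, 11), (7, 4), (7, 5), (7, 7), (7, 8), (7, 10), (7, 11)]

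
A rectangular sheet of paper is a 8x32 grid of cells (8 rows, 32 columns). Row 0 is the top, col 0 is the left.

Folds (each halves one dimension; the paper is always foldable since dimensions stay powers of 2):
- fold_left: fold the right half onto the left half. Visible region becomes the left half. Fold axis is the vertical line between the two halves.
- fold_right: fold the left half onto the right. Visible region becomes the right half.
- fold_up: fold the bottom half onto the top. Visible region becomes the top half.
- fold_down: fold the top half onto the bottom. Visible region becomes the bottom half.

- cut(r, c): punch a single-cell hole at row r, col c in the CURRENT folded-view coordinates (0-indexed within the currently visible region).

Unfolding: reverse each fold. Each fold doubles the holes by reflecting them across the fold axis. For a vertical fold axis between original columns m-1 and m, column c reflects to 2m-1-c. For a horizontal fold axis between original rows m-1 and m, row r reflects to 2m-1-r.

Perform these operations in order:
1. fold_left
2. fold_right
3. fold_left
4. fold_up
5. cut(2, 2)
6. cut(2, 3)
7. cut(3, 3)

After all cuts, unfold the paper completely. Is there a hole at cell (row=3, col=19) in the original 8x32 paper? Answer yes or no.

Answer: yes

Derivation:
Op 1 fold_left: fold axis v@16; visible region now rows[0,8) x cols[0,16) = 8x16
Op 2 fold_right: fold axis v@8; visible region now rows[0,8) x cols[8,16) = 8x8
Op 3 fold_left: fold axis v@12; visible region now rows[0,8) x cols[8,12) = 8x4
Op 4 fold_up: fold axis h@4; visible region now rows[0,4) x cols[8,12) = 4x4
Op 5 cut(2, 2): punch at orig (2,10); cuts so far [(2, 10)]; region rows[0,4) x cols[8,12) = 4x4
Op 6 cut(2, 3): punch at orig (2,11); cuts so far [(2, 10), (2, 11)]; region rows[0,4) x cols[8,12) = 4x4
Op 7 cut(3, 3): punch at orig (3,11); cuts so far [(2, 10), (2, 11), (3, 11)]; region rows[0,4) x cols[8,12) = 4x4
Unfold 1 (reflect across h@4): 6 holes -> [(2, 10), (2, 11), (3, 11), (4, 11), (5, 10), (5, 11)]
Unfold 2 (reflect across v@12): 12 holes -> [(2, 10), (2, 11), (2, 12), (2, 13), (3, 11), (3, 12), (4, 11), (4, 12), (5, 10), (5, 11), (5, 12), (5, 13)]
Unfold 3 (reflect across v@8): 24 holes -> [(2, 2), (2, 3), (2, 4), (2, 5), (2, 10), (2, 11), (2, 12), (2, 13), (3, 3), (3, 4), (3, 11), (3, 12), (4, 3), (4, 4), (4, 11), (4, 12), (5, 2), (5, 3), (5, 4), (5, 5), (5, 10), (5, 11), (5, 12), (5, 13)]
Unfold 4 (reflect across v@16): 48 holes -> [(2, 2), (2, 3), (2, 4), (2, 5), (2, 10), (2, 11), (2, 12), (2, 13), (2, 18), (2, 19), (2, 20), (2, 21), (2, 26), (2, 27), (2, 28), (2, 29), (3, 3), (3, 4), (3, 11), (3, 12), (3, 19), (3, 20), (3, 27), (3, 28), (4, 3), (4, 4), (4, 11), (4, 12), (4, 19), (4, 20), (4, 27), (4, 28), (5, 2), (5, 3), (5, 4), (5, 5), (5, 10), (5, 11), (5, 12), (5, 13), (5, 18), (5, 19), (5, 20), (5, 21), (5, 26), (5, 27), (5, 28), (5, 29)]
Holes: [(2, 2), (2, 3), (2, 4), (2, 5), (2, 10), (2, 11), (2, 12), (2, 13), (2, 18), (2, 19), (2, 20), (2, 21), (2, 26), (2, 27), (2, 28), (2, 29), (3, 3), (3, 4), (3, 11), (3, 12), (3, 19), (3, 20), (3, 27), (3, 28), (4, 3), (4, 4), (4, 11), (4, 12), (4, 19), (4, 20), (4, 27), (4, 28), (5, 2), (5, 3), (5, 4), (5, 5), (5, 10), (5, 11), (5, 12), (5, 13), (5, 18), (5, 19), (5, 20), (5, 21), (5, 26), (5, 27), (5, 28), (5, 29)]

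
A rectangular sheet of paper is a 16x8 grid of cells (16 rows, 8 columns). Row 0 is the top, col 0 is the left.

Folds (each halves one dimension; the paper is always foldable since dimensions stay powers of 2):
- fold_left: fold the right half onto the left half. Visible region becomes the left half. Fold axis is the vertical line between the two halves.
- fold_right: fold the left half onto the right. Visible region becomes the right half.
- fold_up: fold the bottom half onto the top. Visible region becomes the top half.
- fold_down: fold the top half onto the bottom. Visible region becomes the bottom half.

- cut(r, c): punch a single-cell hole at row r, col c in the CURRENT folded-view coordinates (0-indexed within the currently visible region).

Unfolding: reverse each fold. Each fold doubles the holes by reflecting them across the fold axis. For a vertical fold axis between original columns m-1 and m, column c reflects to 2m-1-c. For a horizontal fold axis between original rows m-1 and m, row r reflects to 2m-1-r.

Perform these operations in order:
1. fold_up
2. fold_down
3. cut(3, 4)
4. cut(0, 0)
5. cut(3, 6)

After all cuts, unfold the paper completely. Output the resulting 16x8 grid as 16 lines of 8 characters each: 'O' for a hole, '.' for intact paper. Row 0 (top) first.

Answer: ....O.O.
........
........
O.......
O.......
........
........
....O.O.
....O.O.
........
........
O.......
O.......
........
........
....O.O.

Derivation:
Op 1 fold_up: fold axis h@8; visible region now rows[0,8) x cols[0,8) = 8x8
Op 2 fold_down: fold axis h@4; visible region now rows[4,8) x cols[0,8) = 4x8
Op 3 cut(3, 4): punch at orig (7,4); cuts so far [(7, 4)]; region rows[4,8) x cols[0,8) = 4x8
Op 4 cut(0, 0): punch at orig (4,0); cuts so far [(4, 0), (7, 4)]; region rows[4,8) x cols[0,8) = 4x8
Op 5 cut(3, 6): punch at orig (7,6); cuts so far [(4, 0), (7, 4), (7, 6)]; region rows[4,8) x cols[0,8) = 4x8
Unfold 1 (reflect across h@4): 6 holes -> [(0, 4), (0, 6), (3, 0), (4, 0), (7, 4), (7, 6)]
Unfold 2 (reflect across h@8): 12 holes -> [(0, 4), (0, 6), (3, 0), (4, 0), (7, 4), (7, 6), (8, 4), (8, 6), (11, 0), (12, 0), (15, 4), (15, 6)]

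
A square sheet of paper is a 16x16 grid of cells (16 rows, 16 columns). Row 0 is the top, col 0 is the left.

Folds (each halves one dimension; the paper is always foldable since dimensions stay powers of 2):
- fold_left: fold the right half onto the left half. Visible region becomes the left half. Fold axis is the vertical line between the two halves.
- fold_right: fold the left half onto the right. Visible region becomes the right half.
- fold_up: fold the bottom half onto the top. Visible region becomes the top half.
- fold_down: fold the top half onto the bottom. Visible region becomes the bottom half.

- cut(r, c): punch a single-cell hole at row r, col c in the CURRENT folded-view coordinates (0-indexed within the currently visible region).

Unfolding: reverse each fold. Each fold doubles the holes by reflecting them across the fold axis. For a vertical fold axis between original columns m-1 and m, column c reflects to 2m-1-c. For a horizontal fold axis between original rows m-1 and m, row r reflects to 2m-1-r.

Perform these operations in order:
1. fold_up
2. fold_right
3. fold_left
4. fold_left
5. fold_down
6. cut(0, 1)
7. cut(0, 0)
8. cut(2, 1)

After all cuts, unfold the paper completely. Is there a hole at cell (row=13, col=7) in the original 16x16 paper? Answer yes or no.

Op 1 fold_up: fold axis h@8; visible region now rows[0,8) x cols[0,16) = 8x16
Op 2 fold_right: fold axis v@8; visible region now rows[0,8) x cols[8,16) = 8x8
Op 3 fold_left: fold axis v@12; visible region now rows[0,8) x cols[8,12) = 8x4
Op 4 fold_left: fold axis v@10; visible region now rows[0,8) x cols[8,10) = 8x2
Op 5 fold_down: fold axis h@4; visible region now rows[4,8) x cols[8,10) = 4x2
Op 6 cut(0, 1): punch at orig (4,9); cuts so far [(4, 9)]; region rows[4,8) x cols[8,10) = 4x2
Op 7 cut(0, 0): punch at orig (4,8); cuts so far [(4, 8), (4, 9)]; region rows[4,8) x cols[8,10) = 4x2
Op 8 cut(2, 1): punch at orig (6,9); cuts so far [(4, 8), (4, 9), (6, 9)]; region rows[4,8) x cols[8,10) = 4x2
Unfold 1 (reflect across h@4): 6 holes -> [(1, 9), (3, 8), (3, 9), (4, 8), (4, 9), (6, 9)]
Unfold 2 (reflect across v@10): 12 holes -> [(1, 9), (1, 10), (3, 8), (3, 9), (3, 10), (3, 11), (4, 8), (4, 9), (4, 10), (4, 11), (6, 9), (6, 10)]
Unfold 3 (reflect across v@12): 24 holes -> [(1, 9), (1, 10), (1, 13), (1, 14), (3, 8), (3, 9), (3, 10), (3, 11), (3, 12), (3, 13), (3, 14), (3, 15), (4, 8), (4, 9), (4, 10), (4, 11), (4, 12), (4, 13), (4, 14), (4, 15), (6, 9), (6, 10), (6, 13), (6, 14)]
Unfold 4 (reflect across v@8): 48 holes -> [(1, 1), (1, 2), (1, 5), (1, 6), (1, 9), (1, 10), (1, 13), (1, 14), (3, 0), (3, 1), (3, 2), (3, 3), (3, 4), (3, 5), (3, 6), (3, 7), (3, 8), (3, 9), (3, 10), (3, 11), (3, 12), (3, 13), (3, 14), (3, 15), (4, 0), (4, 1), (4, 2), (4, 3), (4, 4), (4, 5), (4, 6), (4, 7), (4, 8), (4, 9), (4, 10), (4, 11), (4, 12), (4, 13), (4, 14), (4, 15), (6, 1), (6, 2), (6, 5), (6, 6), (6, 9), (6, 10), (6, 13), (6, 14)]
Unfold 5 (reflect across h@8): 96 holes -> [(1, 1), (1, 2), (1, 5), (1, 6), (1, 9), (1, 10), (1, 13), (1, 14), (3, 0), (3, 1), (3, 2), (3, 3), (3, 4), (3, 5), (3, 6), (3, 7), (3, 8), (3, 9), (3, 10), (3, 11), (3, 12), (3, 13), (3, 14), (3, 15), (4, 0), (4, 1), (4, 2), (4, 3), (4, 4), (4, 5), (4, 6), (4, 7), (4, 8), (4, 9), (4, 10), (4, 11), (4, 12), (4, 13), (4, 14), (4, 15), (6, 1), (6, 2), (6, 5), (6, 6), (6, 9), (6, 10), (6, 13), (6, 14), (9, 1), (9, 2), (9, 5), (9, 6), (9, 9), (9, 10), (9, 13), (9, 14), (11, 0), (11, 1), (11, 2), (11, 3), (11, 4), (11, 5), (11, 6), (11, 7), (11, 8), (11, 9), (11, 10), (11, 11), (11, 12), (11, 13), (11, 14), (11, 15), (12, 0), (12, 1), (12, 2), (12, 3), (12, 4), (12, 5), (12, 6), (12, 7), (12, 8), (12, 9), (12, 10), (12, 11), (12, 12), (12, 13), (12, 14), (12, 15), (14, 1), (14, 2), (14, 5), (14, 6), (14, 9), (14, 10), (14, 13), (14, 14)]
Holes: [(1, 1), (1, 2), (1, 5), (1, 6), (1, 9), (1, 10), (1, 13), (1, 14), (3, 0), (3, 1), (3, 2), (3, 3), (3, 4), (3, 5), (3, 6), (3, 7), (3, 8), (3, 9), (3, 10), (3, 11), (3, 12), (3, 13), (3, 14), (3, 15), (4, 0), (4, 1), (4, 2), (4, 3), (4, 4), (4, 5), (4, 6), (4, 7), (4, 8), (4, 9), (4, 10), (4, 11), (4, 12), (4, 13), (4, 14), (4, 15), (6, 1), (6, 2), (6, 5), (6, 6), (6, 9), (6, 10), (6, 13), (6, 14), (9, 1), (9, 2), (9, 5), (9, 6), (9, 9), (9, 10), (9, 13), (9, 14), (11, 0), (11, 1), (11, 2), (11, 3), (11, 4), (11, 5), (11, 6), (11, 7), (11, 8), (11, 9), (11, 10), (11, 11), (11, 12), (11, 13), (11, 14), (11, 15), (12, 0), (12, 1), (12, 2), (12, 3), (12, 4), (12, 5), (12, 6), (12, 7), (12, 8), (12, 9), (12, 10), (12, 11), (12, 12), (12, 13), (12, 14), (12, 15), (14, 1), (14, 2), (14, 5), (14, 6), (14, 9), (14, 10), (14, 13), (14, 14)]

Answer: no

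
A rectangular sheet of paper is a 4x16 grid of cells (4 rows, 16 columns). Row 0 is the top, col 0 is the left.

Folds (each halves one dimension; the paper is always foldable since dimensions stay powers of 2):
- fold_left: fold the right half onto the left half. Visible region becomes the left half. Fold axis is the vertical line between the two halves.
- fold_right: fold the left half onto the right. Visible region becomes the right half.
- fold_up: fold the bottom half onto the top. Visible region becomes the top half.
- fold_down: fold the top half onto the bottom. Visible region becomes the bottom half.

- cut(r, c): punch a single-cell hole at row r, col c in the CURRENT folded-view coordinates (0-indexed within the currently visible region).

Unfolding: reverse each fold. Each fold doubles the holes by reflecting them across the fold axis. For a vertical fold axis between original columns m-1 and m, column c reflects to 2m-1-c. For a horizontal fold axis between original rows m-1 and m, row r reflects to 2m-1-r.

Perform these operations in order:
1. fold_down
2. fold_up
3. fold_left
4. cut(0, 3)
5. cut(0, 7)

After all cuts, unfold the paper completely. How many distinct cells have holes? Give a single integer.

Answer: 16

Derivation:
Op 1 fold_down: fold axis h@2; visible region now rows[2,4) x cols[0,16) = 2x16
Op 2 fold_up: fold axis h@3; visible region now rows[2,3) x cols[0,16) = 1x16
Op 3 fold_left: fold axis v@8; visible region now rows[2,3) x cols[0,8) = 1x8
Op 4 cut(0, 3): punch at orig (2,3); cuts so far [(2, 3)]; region rows[2,3) x cols[0,8) = 1x8
Op 5 cut(0, 7): punch at orig (2,7); cuts so far [(2, 3), (2, 7)]; region rows[2,3) x cols[0,8) = 1x8
Unfold 1 (reflect across v@8): 4 holes -> [(2, 3), (2, 7), (2, 8), (2, 12)]
Unfold 2 (reflect across h@3): 8 holes -> [(2, 3), (2, 7), (2, 8), (2, 12), (3, 3), (3, 7), (3, 8), (3, 12)]
Unfold 3 (reflect across h@2): 16 holes -> [(0, 3), (0, 7), (0, 8), (0, 12), (1, 3), (1, 7), (1, 8), (1, 12), (2, 3), (2, 7), (2, 8), (2, 12), (3, 3), (3, 7), (3, 8), (3, 12)]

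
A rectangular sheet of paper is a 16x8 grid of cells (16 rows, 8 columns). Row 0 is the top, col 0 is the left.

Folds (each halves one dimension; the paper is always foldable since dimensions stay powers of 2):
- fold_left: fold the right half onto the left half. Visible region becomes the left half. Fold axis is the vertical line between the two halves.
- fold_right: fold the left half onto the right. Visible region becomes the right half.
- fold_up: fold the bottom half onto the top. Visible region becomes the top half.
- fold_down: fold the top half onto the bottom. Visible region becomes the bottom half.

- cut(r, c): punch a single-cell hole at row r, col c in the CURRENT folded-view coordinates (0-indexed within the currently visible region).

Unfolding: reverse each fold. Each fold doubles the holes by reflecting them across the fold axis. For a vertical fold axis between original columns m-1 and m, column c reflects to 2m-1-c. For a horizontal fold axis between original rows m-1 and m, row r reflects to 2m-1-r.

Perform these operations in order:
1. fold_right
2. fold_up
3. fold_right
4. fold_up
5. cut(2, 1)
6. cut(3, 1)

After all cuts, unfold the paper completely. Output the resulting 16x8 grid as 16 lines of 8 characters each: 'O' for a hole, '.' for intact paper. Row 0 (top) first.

Answer: ........
........
O..OO..O
O..OO..O
O..OO..O
O..OO..O
........
........
........
........
O..OO..O
O..OO..O
O..OO..O
O..OO..O
........
........

Derivation:
Op 1 fold_right: fold axis v@4; visible region now rows[0,16) x cols[4,8) = 16x4
Op 2 fold_up: fold axis h@8; visible region now rows[0,8) x cols[4,8) = 8x4
Op 3 fold_right: fold axis v@6; visible region now rows[0,8) x cols[6,8) = 8x2
Op 4 fold_up: fold axis h@4; visible region now rows[0,4) x cols[6,8) = 4x2
Op 5 cut(2, 1): punch at orig (2,7); cuts so far [(2, 7)]; region rows[0,4) x cols[6,8) = 4x2
Op 6 cut(3, 1): punch at orig (3,7); cuts so far [(2, 7), (3, 7)]; region rows[0,4) x cols[6,8) = 4x2
Unfold 1 (reflect across h@4): 4 holes -> [(2, 7), (3, 7), (4, 7), (5, 7)]
Unfold 2 (reflect across v@6): 8 holes -> [(2, 4), (2, 7), (3, 4), (3, 7), (4, 4), (4, 7), (5, 4), (5, 7)]
Unfold 3 (reflect across h@8): 16 holes -> [(2, 4), (2, 7), (3, 4), (3, 7), (4, 4), (4, 7), (5, 4), (5, 7), (10, 4), (10, 7), (11, 4), (11, 7), (12, 4), (12, 7), (13, 4), (13, 7)]
Unfold 4 (reflect across v@4): 32 holes -> [(2, 0), (2, 3), (2, 4), (2, 7), (3, 0), (3, 3), (3, 4), (3, 7), (4, 0), (4, 3), (4, 4), (4, 7), (5, 0), (5, 3), (5, 4), (5, 7), (10, 0), (10, 3), (10, 4), (10, 7), (11, 0), (11, 3), (11, 4), (11, 7), (12, 0), (12, 3), (12, 4), (12, 7), (13, 0), (13, 3), (13, 4), (13, 7)]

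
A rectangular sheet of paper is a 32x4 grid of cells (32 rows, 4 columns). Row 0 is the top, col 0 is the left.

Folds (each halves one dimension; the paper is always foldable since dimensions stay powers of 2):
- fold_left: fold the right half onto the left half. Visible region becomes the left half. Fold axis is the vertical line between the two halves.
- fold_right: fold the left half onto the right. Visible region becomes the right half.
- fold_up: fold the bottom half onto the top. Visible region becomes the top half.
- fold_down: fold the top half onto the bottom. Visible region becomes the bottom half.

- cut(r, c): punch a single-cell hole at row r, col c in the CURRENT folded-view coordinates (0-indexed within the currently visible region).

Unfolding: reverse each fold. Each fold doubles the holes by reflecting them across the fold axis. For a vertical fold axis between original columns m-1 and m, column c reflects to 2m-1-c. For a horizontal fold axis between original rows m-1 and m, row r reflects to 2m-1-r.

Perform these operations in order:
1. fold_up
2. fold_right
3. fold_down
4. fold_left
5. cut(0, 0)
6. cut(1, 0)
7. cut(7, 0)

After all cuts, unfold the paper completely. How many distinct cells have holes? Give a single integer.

Op 1 fold_up: fold axis h@16; visible region now rows[0,16) x cols[0,4) = 16x4
Op 2 fold_right: fold axis v@2; visible region now rows[0,16) x cols[2,4) = 16x2
Op 3 fold_down: fold axis h@8; visible region now rows[8,16) x cols[2,4) = 8x2
Op 4 fold_left: fold axis v@3; visible region now rows[8,16) x cols[2,3) = 8x1
Op 5 cut(0, 0): punch at orig (8,2); cuts so far [(8, 2)]; region rows[8,16) x cols[2,3) = 8x1
Op 6 cut(1, 0): punch at orig (9,2); cuts so far [(8, 2), (9, 2)]; region rows[8,16) x cols[2,3) = 8x1
Op 7 cut(7, 0): punch at orig (15,2); cuts so far [(8, 2), (9, 2), (15, 2)]; region rows[8,16) x cols[2,3) = 8x1
Unfold 1 (reflect across v@3): 6 holes -> [(8, 2), (8, 3), (9, 2), (9, 3), (15, 2), (15, 3)]
Unfold 2 (reflect across h@8): 12 holes -> [(0, 2), (0, 3), (6, 2), (6, 3), (7, 2), (7, 3), (8, 2), (8, 3), (9, 2), (9, 3), (15, 2), (15, 3)]
Unfold 3 (reflect across v@2): 24 holes -> [(0, 0), (0, 1), (0, 2), (0, 3), (6, 0), (6, 1), (6, 2), (6, 3), (7, 0), (7, 1), (7, 2), (7, 3), (8, 0), (8, 1), (8, 2), (8, 3), (9, 0), (9, 1), (9, 2), (9, 3), (15, 0), (15, 1), (15, 2), (15, 3)]
Unfold 4 (reflect across h@16): 48 holes -> [(0, 0), (0, 1), (0, 2), (0, 3), (6, 0), (6, 1), (6, 2), (6, 3), (7, 0), (7, 1), (7, 2), (7, 3), (8, 0), (8, 1), (8, 2), (8, 3), (9, 0), (9, 1), (9, 2), (9, 3), (15, 0), (15, 1), (15, 2), (15, 3), (16, 0), (16, 1), (16, 2), (16, 3), (22, 0), (22, 1), (22, 2), (22, 3), (23, 0), (23, 1), (23, 2), (23, 3), (24, 0), (24, 1), (24, 2), (24, 3), (25, 0), (25, 1), (25, 2), (25, 3), (31, 0), (31, 1), (31, 2), (31, 3)]

Answer: 48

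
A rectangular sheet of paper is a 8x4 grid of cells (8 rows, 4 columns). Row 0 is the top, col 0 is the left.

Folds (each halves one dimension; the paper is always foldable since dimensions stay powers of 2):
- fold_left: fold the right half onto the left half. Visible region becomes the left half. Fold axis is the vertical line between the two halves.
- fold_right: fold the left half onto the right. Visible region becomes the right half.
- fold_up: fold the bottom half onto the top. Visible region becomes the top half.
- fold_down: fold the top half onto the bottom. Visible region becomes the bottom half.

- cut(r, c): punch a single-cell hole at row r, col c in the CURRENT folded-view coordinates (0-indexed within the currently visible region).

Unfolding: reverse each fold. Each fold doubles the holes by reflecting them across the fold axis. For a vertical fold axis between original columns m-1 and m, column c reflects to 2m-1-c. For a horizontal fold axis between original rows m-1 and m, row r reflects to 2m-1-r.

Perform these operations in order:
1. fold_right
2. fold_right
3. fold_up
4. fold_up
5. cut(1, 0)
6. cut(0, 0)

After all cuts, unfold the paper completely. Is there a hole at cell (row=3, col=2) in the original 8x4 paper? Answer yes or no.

Op 1 fold_right: fold axis v@2; visible region now rows[0,8) x cols[2,4) = 8x2
Op 2 fold_right: fold axis v@3; visible region now rows[0,8) x cols[3,4) = 8x1
Op 3 fold_up: fold axis h@4; visible region now rows[0,4) x cols[3,4) = 4x1
Op 4 fold_up: fold axis h@2; visible region now rows[0,2) x cols[3,4) = 2x1
Op 5 cut(1, 0): punch at orig (1,3); cuts so far [(1, 3)]; region rows[0,2) x cols[3,4) = 2x1
Op 6 cut(0, 0): punch at orig (0,3); cuts so far [(0, 3), (1, 3)]; region rows[0,2) x cols[3,4) = 2x1
Unfold 1 (reflect across h@2): 4 holes -> [(0, 3), (1, 3), (2, 3), (3, 3)]
Unfold 2 (reflect across h@4): 8 holes -> [(0, 3), (1, 3), (2, 3), (3, 3), (4, 3), (5, 3), (6, 3), (7, 3)]
Unfold 3 (reflect across v@3): 16 holes -> [(0, 2), (0, 3), (1, 2), (1, 3), (2, 2), (2, 3), (3, 2), (3, 3), (4, 2), (4, 3), (5, 2), (5, 3), (6, 2), (6, 3), (7, 2), (7, 3)]
Unfold 4 (reflect across v@2): 32 holes -> [(0, 0), (0, 1), (0, 2), (0, 3), (1, 0), (1, 1), (1, 2), (1, 3), (2, 0), (2, 1), (2, 2), (2, 3), (3, 0), (3, 1), (3, 2), (3, 3), (4, 0), (4, 1), (4, 2), (4, 3), (5, 0), (5, 1), (5, 2), (5, 3), (6, 0), (6, 1), (6, 2), (6, 3), (7, 0), (7, 1), (7, 2), (7, 3)]
Holes: [(0, 0), (0, 1), (0, 2), (0, 3), (1, 0), (1, 1), (1, 2), (1, 3), (2, 0), (2, 1), (2, 2), (2, 3), (3, 0), (3, 1), (3, 2), (3, 3), (4, 0), (4, 1), (4, 2), (4, 3), (5, 0), (5, 1), (5, 2), (5, 3), (6, 0), (6, 1), (6, 2), (6, 3), (7, 0), (7, 1), (7, 2), (7, 3)]

Answer: yes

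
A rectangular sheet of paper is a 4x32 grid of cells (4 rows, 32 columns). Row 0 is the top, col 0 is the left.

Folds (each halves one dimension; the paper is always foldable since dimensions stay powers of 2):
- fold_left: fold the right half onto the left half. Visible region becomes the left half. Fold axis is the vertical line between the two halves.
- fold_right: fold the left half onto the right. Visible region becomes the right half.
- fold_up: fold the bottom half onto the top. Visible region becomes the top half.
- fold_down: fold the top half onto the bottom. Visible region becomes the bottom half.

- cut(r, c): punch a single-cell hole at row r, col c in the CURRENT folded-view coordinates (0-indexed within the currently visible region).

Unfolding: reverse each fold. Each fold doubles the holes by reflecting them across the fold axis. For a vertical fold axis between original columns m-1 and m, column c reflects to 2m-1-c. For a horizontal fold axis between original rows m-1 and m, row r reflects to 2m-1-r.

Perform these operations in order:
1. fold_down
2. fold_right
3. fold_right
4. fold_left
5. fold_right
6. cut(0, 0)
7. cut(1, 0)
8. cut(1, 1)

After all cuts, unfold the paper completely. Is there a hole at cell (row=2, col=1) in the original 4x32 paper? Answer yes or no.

Op 1 fold_down: fold axis h@2; visible region now rows[2,4) x cols[0,32) = 2x32
Op 2 fold_right: fold axis v@16; visible region now rows[2,4) x cols[16,32) = 2x16
Op 3 fold_right: fold axis v@24; visible region now rows[2,4) x cols[24,32) = 2x8
Op 4 fold_left: fold axis v@28; visible region now rows[2,4) x cols[24,28) = 2x4
Op 5 fold_right: fold axis v@26; visible region now rows[2,4) x cols[26,28) = 2x2
Op 6 cut(0, 0): punch at orig (2,26); cuts so far [(2, 26)]; region rows[2,4) x cols[26,28) = 2x2
Op 7 cut(1, 0): punch at orig (3,26); cuts so far [(2, 26), (3, 26)]; region rows[2,4) x cols[26,28) = 2x2
Op 8 cut(1, 1): punch at orig (3,27); cuts so far [(2, 26), (3, 26), (3, 27)]; region rows[2,4) x cols[26,28) = 2x2
Unfold 1 (reflect across v@26): 6 holes -> [(2, 25), (2, 26), (3, 24), (3, 25), (3, 26), (3, 27)]
Unfold 2 (reflect across v@28): 12 holes -> [(2, 25), (2, 26), (2, 29), (2, 30), (3, 24), (3, 25), (3, 26), (3, 27), (3, 28), (3, 29), (3, 30), (3, 31)]
Unfold 3 (reflect across v@24): 24 holes -> [(2, 17), (2, 18), (2, 21), (2, 22), (2, 25), (2, 26), (2, 29), (2, 30), (3, 16), (3, 17), (3, 18), (3, 19), (3, 20), (3, 21), (3, 22), (3, 23), (3, 24), (3, 25), (3, 26), (3, 27), (3, 28), (3, 29), (3, 30), (3, 31)]
Unfold 4 (reflect across v@16): 48 holes -> [(2, 1), (2, 2), (2, 5), (2, 6), (2, 9), (2, 10), (2, 13), (2, 14), (2, 17), (2, 18), (2, 21), (2, 22), (2, 25), (2, 26), (2, 29), (2, 30), (3, 0), (3, 1), (3, 2), (3, 3), (3, 4), (3, 5), (3, 6), (3, 7), (3, 8), (3, 9), (3, 10), (3, 11), (3, 12), (3, 13), (3, 14), (3, 15), (3, 16), (3, 17), (3, 18), (3, 19), (3, 20), (3, 21), (3, 22), (3, 23), (3, 24), (3, 25), (3, 26), (3, 27), (3, 28), (3, 29), (3, 30), (3, 31)]
Unfold 5 (reflect across h@2): 96 holes -> [(0, 0), (0, 1), (0, 2), (0, 3), (0, 4), (0, 5), (0, 6), (0, 7), (0, 8), (0, 9), (0, 10), (0, 11), (0, 12), (0, 13), (0, 14), (0, 15), (0, 16), (0, 17), (0, 18), (0, 19), (0, 20), (0, 21), (0, 22), (0, 23), (0, 24), (0, 25), (0, 26), (0, 27), (0, 28), (0, 29), (0, 30), (0, 31), (1, 1), (1, 2), (1, 5), (1, 6), (1, 9), (1, 10), (1, 13), (1, 14), (1, 17), (1, 18), (1, 21), (1, 22), (1, 25), (1, 26), (1, 29), (1, 30), (2, 1), (2, 2), (2, 5), (2, 6), (2, 9), (2, 10), (2, 13), (2, 14), (2, 17), (2, 18), (2, 21), (2, 22), (2, 25), (2, 26), (2, 29), (2, 30), (3, 0), (3, 1), (3, 2), (3, 3), (3, 4), (3, 5), (3, 6), (3, 7), (3, 8), (3, 9), (3, 10), (3, 11), (3, 12), (3, 13), (3, 14), (3, 15), (3, 16), (3, 17), (3, 18), (3, 19), (3, 20), (3, 21), (3, 22), (3, 23), (3, 24), (3, 25), (3, 26), (3, 27), (3, 28), (3, 29), (3, 30), (3, 31)]
Holes: [(0, 0), (0, 1), (0, 2), (0, 3), (0, 4), (0, 5), (0, 6), (0, 7), (0, 8), (0, 9), (0, 10), (0, 11), (0, 12), (0, 13), (0, 14), (0, 15), (0, 16), (0, 17), (0, 18), (0, 19), (0, 20), (0, 21), (0, 22), (0, 23), (0, 24), (0, 25), (0, 26), (0, 27), (0, 28), (0, 29), (0, 30), (0, 31), (1, 1), (1, 2), (1, 5), (1, 6), (1, 9), (1, 10), (1, 13), (1, 14), (1, 17), (1, 18), (1, 21), (1, 22), (1, 25), (1, 26), (1, 29), (1, 30), (2, 1), (2, 2), (2, 5), (2, 6), (2, 9), (2, 10), (2, 13), (2, 14), (2, 17), (2, 18), (2, 21), (2, 22), (2, 25), (2, 26), (2, 29), (2, 30), (3, 0), (3, 1), (3, 2), (3, 3), (3, 4), (3, 5), (3, 6), (3, 7), (3, 8), (3, 9), (3, 10), (3, 11), (3, 12), (3, 13), (3, 14), (3, 15), (3, 16), (3, 17), (3, 18), (3, 19), (3, 20), (3, 21), (3, 22), (3, 23), (3, 24), (3, 25), (3, 26), (3, 27), (3, 28), (3, 29), (3, 30), (3, 31)]

Answer: yes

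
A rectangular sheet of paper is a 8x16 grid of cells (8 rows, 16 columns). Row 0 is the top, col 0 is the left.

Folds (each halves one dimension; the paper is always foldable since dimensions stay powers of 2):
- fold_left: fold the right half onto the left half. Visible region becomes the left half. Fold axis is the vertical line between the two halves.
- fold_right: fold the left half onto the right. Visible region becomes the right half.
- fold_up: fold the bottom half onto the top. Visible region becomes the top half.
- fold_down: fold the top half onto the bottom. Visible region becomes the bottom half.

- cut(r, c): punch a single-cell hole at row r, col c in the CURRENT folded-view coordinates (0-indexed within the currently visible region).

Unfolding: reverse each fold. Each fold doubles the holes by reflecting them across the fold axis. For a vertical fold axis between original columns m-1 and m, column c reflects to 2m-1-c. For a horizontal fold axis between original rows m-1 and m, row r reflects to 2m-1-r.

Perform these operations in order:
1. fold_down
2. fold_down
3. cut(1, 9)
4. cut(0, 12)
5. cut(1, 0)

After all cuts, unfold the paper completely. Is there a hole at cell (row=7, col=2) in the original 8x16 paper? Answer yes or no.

Answer: no

Derivation:
Op 1 fold_down: fold axis h@4; visible region now rows[4,8) x cols[0,16) = 4x16
Op 2 fold_down: fold axis h@6; visible region now rows[6,8) x cols[0,16) = 2x16
Op 3 cut(1, 9): punch at orig (7,9); cuts so far [(7, 9)]; region rows[6,8) x cols[0,16) = 2x16
Op 4 cut(0, 12): punch at orig (6,12); cuts so far [(6, 12), (7, 9)]; region rows[6,8) x cols[0,16) = 2x16
Op 5 cut(1, 0): punch at orig (7,0); cuts so far [(6, 12), (7, 0), (7, 9)]; region rows[6,8) x cols[0,16) = 2x16
Unfold 1 (reflect across h@6): 6 holes -> [(4, 0), (4, 9), (5, 12), (6, 12), (7, 0), (7, 9)]
Unfold 2 (reflect across h@4): 12 holes -> [(0, 0), (0, 9), (1, 12), (2, 12), (3, 0), (3, 9), (4, 0), (4, 9), (5, 12), (6, 12), (7, 0), (7, 9)]
Holes: [(0, 0), (0, 9), (1, 12), (2, 12), (3, 0), (3, 9), (4, 0), (4, 9), (5, 12), (6, 12), (7, 0), (7, 9)]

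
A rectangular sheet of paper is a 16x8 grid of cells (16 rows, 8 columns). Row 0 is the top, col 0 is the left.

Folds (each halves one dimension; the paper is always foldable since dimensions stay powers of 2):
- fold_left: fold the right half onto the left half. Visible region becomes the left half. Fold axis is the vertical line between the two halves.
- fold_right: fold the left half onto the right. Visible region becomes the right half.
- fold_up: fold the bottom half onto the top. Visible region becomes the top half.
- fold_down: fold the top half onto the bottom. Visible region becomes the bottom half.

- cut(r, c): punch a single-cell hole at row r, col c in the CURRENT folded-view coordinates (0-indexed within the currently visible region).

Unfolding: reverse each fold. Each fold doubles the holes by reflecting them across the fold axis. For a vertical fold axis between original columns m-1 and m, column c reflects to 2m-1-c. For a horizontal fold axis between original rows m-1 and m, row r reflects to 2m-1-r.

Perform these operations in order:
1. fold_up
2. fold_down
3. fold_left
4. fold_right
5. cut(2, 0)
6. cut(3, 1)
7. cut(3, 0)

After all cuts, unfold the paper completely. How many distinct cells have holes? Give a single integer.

Answer: 48

Derivation:
Op 1 fold_up: fold axis h@8; visible region now rows[0,8) x cols[0,8) = 8x8
Op 2 fold_down: fold axis h@4; visible region now rows[4,8) x cols[0,8) = 4x8
Op 3 fold_left: fold axis v@4; visible region now rows[4,8) x cols[0,4) = 4x4
Op 4 fold_right: fold axis v@2; visible region now rows[4,8) x cols[2,4) = 4x2
Op 5 cut(2, 0): punch at orig (6,2); cuts so far [(6, 2)]; region rows[4,8) x cols[2,4) = 4x2
Op 6 cut(3, 1): punch at orig (7,3); cuts so far [(6, 2), (7, 3)]; region rows[4,8) x cols[2,4) = 4x2
Op 7 cut(3, 0): punch at orig (7,2); cuts so far [(6, 2), (7, 2), (7, 3)]; region rows[4,8) x cols[2,4) = 4x2
Unfold 1 (reflect across v@2): 6 holes -> [(6, 1), (6, 2), (7, 0), (7, 1), (7, 2), (7, 3)]
Unfold 2 (reflect across v@4): 12 holes -> [(6, 1), (6, 2), (6, 5), (6, 6), (7, 0), (7, 1), (7, 2), (7, 3), (7, 4), (7, 5), (7, 6), (7, 7)]
Unfold 3 (reflect across h@4): 24 holes -> [(0, 0), (0, 1), (0, 2), (0, 3), (0, 4), (0, 5), (0, 6), (0, 7), (1, 1), (1, 2), (1, 5), (1, 6), (6, 1), (6, 2), (6, 5), (6, 6), (7, 0), (7, 1), (7, 2), (7, 3), (7, 4), (7, 5), (7, 6), (7, 7)]
Unfold 4 (reflect across h@8): 48 holes -> [(0, 0), (0, 1), (0, 2), (0, 3), (0, 4), (0, 5), (0, 6), (0, 7), (1, 1), (1, 2), (1, 5), (1, 6), (6, 1), (6, 2), (6, 5), (6, 6), (7, 0), (7, 1), (7, 2), (7, 3), (7, 4), (7, 5), (7, 6), (7, 7), (8, 0), (8, 1), (8, 2), (8, 3), (8, 4), (8, 5), (8, 6), (8, 7), (9, 1), (9, 2), (9, 5), (9, 6), (14, 1), (14, 2), (14, 5), (14, 6), (15, 0), (15, 1), (15, 2), (15, 3), (15, 4), (15, 5), (15, 6), (15, 7)]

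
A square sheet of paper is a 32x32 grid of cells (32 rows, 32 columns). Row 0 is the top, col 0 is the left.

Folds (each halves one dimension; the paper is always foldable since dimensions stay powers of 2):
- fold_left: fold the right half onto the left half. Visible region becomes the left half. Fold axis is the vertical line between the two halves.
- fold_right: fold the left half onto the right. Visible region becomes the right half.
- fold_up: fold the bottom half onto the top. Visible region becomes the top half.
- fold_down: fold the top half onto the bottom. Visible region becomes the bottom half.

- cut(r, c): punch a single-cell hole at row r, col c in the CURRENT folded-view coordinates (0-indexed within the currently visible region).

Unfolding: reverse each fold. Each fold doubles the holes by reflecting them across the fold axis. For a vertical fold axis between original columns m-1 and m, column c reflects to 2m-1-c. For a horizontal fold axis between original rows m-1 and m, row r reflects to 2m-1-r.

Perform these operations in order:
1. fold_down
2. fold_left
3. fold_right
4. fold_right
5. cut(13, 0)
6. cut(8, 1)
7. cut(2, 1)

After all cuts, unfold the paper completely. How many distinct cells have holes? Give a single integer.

Op 1 fold_down: fold axis h@16; visible region now rows[16,32) x cols[0,32) = 16x32
Op 2 fold_left: fold axis v@16; visible region now rows[16,32) x cols[0,16) = 16x16
Op 3 fold_right: fold axis v@8; visible region now rows[16,32) x cols[8,16) = 16x8
Op 4 fold_right: fold axis v@12; visible region now rows[16,32) x cols[12,16) = 16x4
Op 5 cut(13, 0): punch at orig (29,12); cuts so far [(29, 12)]; region rows[16,32) x cols[12,16) = 16x4
Op 6 cut(8, 1): punch at orig (24,13); cuts so far [(24, 13), (29, 12)]; region rows[16,32) x cols[12,16) = 16x4
Op 7 cut(2, 1): punch at orig (18,13); cuts so far [(18, 13), (24, 13), (29, 12)]; region rows[16,32) x cols[12,16) = 16x4
Unfold 1 (reflect across v@12): 6 holes -> [(18, 10), (18, 13), (24, 10), (24, 13), (29, 11), (29, 12)]
Unfold 2 (reflect across v@8): 12 holes -> [(18, 2), (18, 5), (18, 10), (18, 13), (24, 2), (24, 5), (24, 10), (24, 13), (29, 3), (29, 4), (29, 11), (29, 12)]
Unfold 3 (reflect across v@16): 24 holes -> [(18, 2), (18, 5), (18, 10), (18, 13), (18, 18), (18, 21), (18, 26), (18, 29), (24, 2), (24, 5), (24, 10), (24, 13), (24, 18), (24, 21), (24, 26), (24, 29), (29, 3), (29, 4), (29, 11), (29, 12), (29, 19), (29, 20), (29, 27), (29, 28)]
Unfold 4 (reflect across h@16): 48 holes -> [(2, 3), (2, 4), (2, 11), (2, 12), (2, 19), (2, 20), (2, 27), (2, 28), (7, 2), (7, 5), (7, 10), (7, 13), (7, 18), (7, 21), (7, 26), (7, 29), (13, 2), (13, 5), (13, 10), (13, 13), (13, 18), (13, 21), (13, 26), (13, 29), (18, 2), (18, 5), (18, 10), (18, 13), (18, 18), (18, 21), (18, 26), (18, 29), (24, 2), (24, 5), (24, 10), (24, 13), (24, 18), (24, 21), (24, 26), (24, 29), (29, 3), (29, 4), (29, 11), (29, 12), (29, 19), (29, 20), (29, 27), (29, 28)]

Answer: 48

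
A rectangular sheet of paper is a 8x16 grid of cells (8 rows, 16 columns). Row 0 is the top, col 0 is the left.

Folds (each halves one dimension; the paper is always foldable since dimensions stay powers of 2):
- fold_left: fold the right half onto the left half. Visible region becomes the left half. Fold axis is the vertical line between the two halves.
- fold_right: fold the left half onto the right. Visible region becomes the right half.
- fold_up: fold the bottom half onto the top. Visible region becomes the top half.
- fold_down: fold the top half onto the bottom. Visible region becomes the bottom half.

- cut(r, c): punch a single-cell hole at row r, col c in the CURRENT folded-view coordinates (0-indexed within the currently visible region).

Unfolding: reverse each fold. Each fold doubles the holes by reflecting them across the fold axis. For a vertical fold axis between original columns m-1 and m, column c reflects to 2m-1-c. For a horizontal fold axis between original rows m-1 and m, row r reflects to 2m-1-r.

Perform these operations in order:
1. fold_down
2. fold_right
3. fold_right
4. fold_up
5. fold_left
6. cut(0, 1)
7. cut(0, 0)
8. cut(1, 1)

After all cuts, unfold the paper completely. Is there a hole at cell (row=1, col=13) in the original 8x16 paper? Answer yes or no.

Op 1 fold_down: fold axis h@4; visible region now rows[4,8) x cols[0,16) = 4x16
Op 2 fold_right: fold axis v@8; visible region now rows[4,8) x cols[8,16) = 4x8
Op 3 fold_right: fold axis v@12; visible region now rows[4,8) x cols[12,16) = 4x4
Op 4 fold_up: fold axis h@6; visible region now rows[4,6) x cols[12,16) = 2x4
Op 5 fold_left: fold axis v@14; visible region now rows[4,6) x cols[12,14) = 2x2
Op 6 cut(0, 1): punch at orig (4,13); cuts so far [(4, 13)]; region rows[4,6) x cols[12,14) = 2x2
Op 7 cut(0, 0): punch at orig (4,12); cuts so far [(4, 12), (4, 13)]; region rows[4,6) x cols[12,14) = 2x2
Op 8 cut(1, 1): punch at orig (5,13); cuts so far [(4, 12), (4, 13), (5, 13)]; region rows[4,6) x cols[12,14) = 2x2
Unfold 1 (reflect across v@14): 6 holes -> [(4, 12), (4, 13), (4, 14), (4, 15), (5, 13), (5, 14)]
Unfold 2 (reflect across h@6): 12 holes -> [(4, 12), (4, 13), (4, 14), (4, 15), (5, 13), (5, 14), (6, 13), (6, 14), (7, 12), (7, 13), (7, 14), (7, 15)]
Unfold 3 (reflect across v@12): 24 holes -> [(4, 8), (4, 9), (4, 10), (4, 11), (4, 12), (4, 13), (4, 14), (4, 15), (5, 9), (5, 10), (5, 13), (5, 14), (6, 9), (6, 10), (6, 13), (6, 14), (7, 8), (7, 9), (7, 10), (7, 11), (7, 12), (7, 13), (7, 14), (7, 15)]
Unfold 4 (reflect across v@8): 48 holes -> [(4, 0), (4, 1), (4, 2), (4, 3), (4, 4), (4, 5), (4, 6), (4, 7), (4, 8), (4, 9), (4, 10), (4, 11), (4, 12), (4, 13), (4, 14), (4, 15), (5, 1), (5, 2), (5, 5), (5, 6), (5, 9), (5, 10), (5, 13), (5, 14), (6, 1), (6, 2), (6, 5), (6, 6), (6, 9), (6, 10), (6, 13), (6, 14), (7, 0), (7, 1), (7, 2), (7, 3), (7, 4), (7, 5), (7, 6), (7, 7), (7, 8), (7, 9), (7, 10), (7, 11), (7, 12), (7, 13), (7, 14), (7, 15)]
Unfold 5 (reflect across h@4): 96 holes -> [(0, 0), (0, 1), (0, 2), (0, 3), (0, 4), (0, 5), (0, 6), (0, 7), (0, 8), (0, 9), (0, 10), (0, 11), (0, 12), (0, 13), (0, 14), (0, 15), (1, 1), (1, 2), (1, 5), (1, 6), (1, 9), (1, 10), (1, 13), (1, 14), (2, 1), (2, 2), (2, 5), (2, 6), (2, 9), (2, 10), (2, 13), (2, 14), (3, 0), (3, 1), (3, 2), (3, 3), (3, 4), (3, 5), (3, 6), (3, 7), (3, 8), (3, 9), (3, 10), (3, 11), (3, 12), (3, 13), (3, 14), (3, 15), (4, 0), (4, 1), (4, 2), (4, 3), (4, 4), (4, 5), (4, 6), (4, 7), (4, 8), (4, 9), (4, 10), (4, 11), (4, 12), (4, 13), (4, 14), (4, 15), (5, 1), (5, 2), (5, 5), (5, 6), (5, 9), (5, 10), (5, 13), (5, 14), (6, 1), (6, 2), (6, 5), (6, 6), (6, 9), (6, 10), (6, 13), (6, 14), (7, 0), (7, 1), (7, 2), (7, 3), (7, 4), (7, 5), (7, 6), (7, 7), (7, 8), (7, 9), (7, 10), (7, 11), (7, 12), (7, 13), (7, 14), (7, 15)]
Holes: [(0, 0), (0, 1), (0, 2), (0, 3), (0, 4), (0, 5), (0, 6), (0, 7), (0, 8), (0, 9), (0, 10), (0, 11), (0, 12), (0, 13), (0, 14), (0, 15), (1, 1), (1, 2), (1, 5), (1, 6), (1, 9), (1, 10), (1, 13), (1, 14), (2, 1), (2, 2), (2, 5), (2, 6), (2, 9), (2, 10), (2, 13), (2, 14), (3, 0), (3, 1), (3, 2), (3, 3), (3, 4), (3, 5), (3, 6), (3, 7), (3, 8), (3, 9), (3, 10), (3, 11), (3, 12), (3, 13), (3, 14), (3, 15), (4, 0), (4, 1), (4, 2), (4, 3), (4, 4), (4, 5), (4, 6), (4, 7), (4, 8), (4, 9), (4, 10), (4, 11), (4, 12), (4, 13), (4, 14), (4, 15), (5, 1), (5, 2), (5, 5), (5, 6), (5, 9), (5, 10), (5, 13), (5, 14), (6, 1), (6, 2), (6, 5), (6, 6), (6, 9), (6, 10), (6, 13), (6, 14), (7, 0), (7, 1), (7, 2), (7, 3), (7, 4), (7, 5), (7, 6), (7, 7), (7, 8), (7, 9), (7, 10), (7, 11), (7, 12), (7, 13), (7, 14), (7, 15)]

Answer: yes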